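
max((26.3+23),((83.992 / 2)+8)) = 49.996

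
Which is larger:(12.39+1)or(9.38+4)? (12.39+1)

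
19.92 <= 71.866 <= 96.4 True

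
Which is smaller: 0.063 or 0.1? 0.063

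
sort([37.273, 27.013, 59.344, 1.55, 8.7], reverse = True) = [59.344, 37.273, 27.013, 8.7, 1.55]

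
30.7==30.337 False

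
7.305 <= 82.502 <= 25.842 False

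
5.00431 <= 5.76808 True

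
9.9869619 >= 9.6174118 True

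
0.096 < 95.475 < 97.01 True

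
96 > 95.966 True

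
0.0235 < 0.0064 False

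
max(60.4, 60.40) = 60.40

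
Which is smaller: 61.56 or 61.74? 61.56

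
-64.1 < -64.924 False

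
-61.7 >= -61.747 True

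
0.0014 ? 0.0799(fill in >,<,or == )<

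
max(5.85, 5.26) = 5.85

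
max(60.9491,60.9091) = 60.9491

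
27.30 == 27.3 True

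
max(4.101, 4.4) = 4.4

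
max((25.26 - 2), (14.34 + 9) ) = 23.34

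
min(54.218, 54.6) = 54.218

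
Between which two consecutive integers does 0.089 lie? 0 and 1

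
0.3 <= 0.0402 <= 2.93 False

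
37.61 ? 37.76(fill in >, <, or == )<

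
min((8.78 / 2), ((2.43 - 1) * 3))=4.29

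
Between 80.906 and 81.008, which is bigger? 81.008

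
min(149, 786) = 149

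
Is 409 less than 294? No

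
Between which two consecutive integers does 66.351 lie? 66 and 67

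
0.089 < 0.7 True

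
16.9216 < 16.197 False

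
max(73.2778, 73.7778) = 73.7778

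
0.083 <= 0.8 True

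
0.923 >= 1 False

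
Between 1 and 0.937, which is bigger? 1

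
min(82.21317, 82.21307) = 82.21307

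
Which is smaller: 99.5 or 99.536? 99.5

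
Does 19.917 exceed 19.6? Yes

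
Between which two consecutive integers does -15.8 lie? -16 and -15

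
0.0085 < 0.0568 True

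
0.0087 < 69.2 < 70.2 True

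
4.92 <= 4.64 False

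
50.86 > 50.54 True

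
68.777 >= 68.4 True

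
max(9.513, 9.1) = 9.513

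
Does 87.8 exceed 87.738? Yes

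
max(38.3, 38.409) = 38.409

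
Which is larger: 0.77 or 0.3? 0.77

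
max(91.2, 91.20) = 91.20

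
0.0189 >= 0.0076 True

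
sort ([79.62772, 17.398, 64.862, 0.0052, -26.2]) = [-26.2, 0.0052, 17.398, 64.862, 79.62772]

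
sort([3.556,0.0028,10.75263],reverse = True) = [10.75263,3.556,0.0028]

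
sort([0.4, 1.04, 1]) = [0.4, 1, 1.04]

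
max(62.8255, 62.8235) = 62.8255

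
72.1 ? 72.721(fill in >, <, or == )<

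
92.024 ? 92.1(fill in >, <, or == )<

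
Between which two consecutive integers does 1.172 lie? 1 and 2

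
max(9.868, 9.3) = 9.868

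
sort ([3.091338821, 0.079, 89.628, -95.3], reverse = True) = [89.628, 3.091338821, 0.079, -95.3]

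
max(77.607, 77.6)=77.607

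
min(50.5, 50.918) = 50.5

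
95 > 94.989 True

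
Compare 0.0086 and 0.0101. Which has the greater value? 0.0101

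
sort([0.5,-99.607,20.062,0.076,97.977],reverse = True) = [97.977,20.062,0.5,0.076,-99.607]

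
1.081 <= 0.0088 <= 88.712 False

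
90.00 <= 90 True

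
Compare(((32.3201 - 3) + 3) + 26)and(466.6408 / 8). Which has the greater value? (466.6408 / 8)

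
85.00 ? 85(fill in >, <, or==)==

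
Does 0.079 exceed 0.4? No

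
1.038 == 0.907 False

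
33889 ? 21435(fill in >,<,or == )>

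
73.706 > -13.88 True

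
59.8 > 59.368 True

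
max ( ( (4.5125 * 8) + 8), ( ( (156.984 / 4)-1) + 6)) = 44.246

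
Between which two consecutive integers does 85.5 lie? 85 and 86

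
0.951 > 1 False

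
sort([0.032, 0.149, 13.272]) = [0.032, 0.149, 13.272]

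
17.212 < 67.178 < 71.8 True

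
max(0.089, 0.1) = 0.1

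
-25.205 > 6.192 False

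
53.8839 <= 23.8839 False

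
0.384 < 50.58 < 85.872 True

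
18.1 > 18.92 False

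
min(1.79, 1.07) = 1.07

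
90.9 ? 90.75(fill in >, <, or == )>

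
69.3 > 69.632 False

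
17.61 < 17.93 True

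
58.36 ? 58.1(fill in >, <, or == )>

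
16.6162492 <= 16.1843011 False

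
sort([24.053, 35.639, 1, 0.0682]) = [0.0682, 1, 24.053, 35.639]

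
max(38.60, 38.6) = 38.6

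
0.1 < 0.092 False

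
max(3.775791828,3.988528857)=3.988528857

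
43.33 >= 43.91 False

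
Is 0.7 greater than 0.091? Yes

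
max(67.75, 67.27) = 67.75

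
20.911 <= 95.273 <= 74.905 False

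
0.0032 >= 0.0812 False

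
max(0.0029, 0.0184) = 0.0184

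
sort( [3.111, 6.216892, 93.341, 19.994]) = [3.111, 6.216892, 19.994, 93.341]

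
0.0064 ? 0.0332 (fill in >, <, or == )<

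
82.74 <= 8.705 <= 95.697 False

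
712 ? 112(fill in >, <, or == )>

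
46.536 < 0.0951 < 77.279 False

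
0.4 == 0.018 False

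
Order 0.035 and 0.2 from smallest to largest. 0.035, 0.2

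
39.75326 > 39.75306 True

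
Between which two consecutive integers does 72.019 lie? 72 and 73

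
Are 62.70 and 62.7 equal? Yes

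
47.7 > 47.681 True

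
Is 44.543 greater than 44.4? Yes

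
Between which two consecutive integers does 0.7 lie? 0 and 1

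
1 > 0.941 True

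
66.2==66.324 False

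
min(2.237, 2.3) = 2.237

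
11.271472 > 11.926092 False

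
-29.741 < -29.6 True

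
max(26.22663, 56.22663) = 56.22663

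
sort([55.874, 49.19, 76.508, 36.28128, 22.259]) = [22.259, 36.28128, 49.19, 55.874, 76.508]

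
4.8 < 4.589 False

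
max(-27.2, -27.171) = -27.171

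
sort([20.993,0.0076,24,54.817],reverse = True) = [54.817,24,20.993,0.0076]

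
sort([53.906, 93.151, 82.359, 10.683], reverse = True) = [93.151, 82.359, 53.906, 10.683]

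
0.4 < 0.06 False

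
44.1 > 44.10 False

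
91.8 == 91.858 False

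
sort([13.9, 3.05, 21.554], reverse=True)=[21.554, 13.9, 3.05]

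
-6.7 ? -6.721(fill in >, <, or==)>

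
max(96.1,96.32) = 96.32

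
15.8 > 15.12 True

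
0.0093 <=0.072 True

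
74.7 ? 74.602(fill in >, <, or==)>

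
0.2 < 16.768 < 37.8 True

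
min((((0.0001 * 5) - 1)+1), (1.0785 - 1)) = 0.0005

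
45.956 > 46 False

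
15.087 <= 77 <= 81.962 True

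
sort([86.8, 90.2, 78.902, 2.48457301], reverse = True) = [90.2, 86.8, 78.902, 2.48457301]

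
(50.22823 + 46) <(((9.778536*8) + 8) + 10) True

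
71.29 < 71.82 True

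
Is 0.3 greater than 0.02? Yes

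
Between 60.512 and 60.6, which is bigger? 60.6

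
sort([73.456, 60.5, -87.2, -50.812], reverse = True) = [73.456, 60.5, -50.812, -87.2]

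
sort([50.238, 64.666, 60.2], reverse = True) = [64.666, 60.2, 50.238]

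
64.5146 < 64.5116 False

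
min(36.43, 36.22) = 36.22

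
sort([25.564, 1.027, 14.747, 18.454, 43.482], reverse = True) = [43.482, 25.564, 18.454, 14.747, 1.027]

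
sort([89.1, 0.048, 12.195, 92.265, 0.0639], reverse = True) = [92.265, 89.1, 12.195, 0.0639, 0.048]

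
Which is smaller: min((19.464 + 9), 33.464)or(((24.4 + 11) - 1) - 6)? (((24.4 + 11) - 1) - 6)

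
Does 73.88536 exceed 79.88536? No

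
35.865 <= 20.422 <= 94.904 False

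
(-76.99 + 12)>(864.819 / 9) False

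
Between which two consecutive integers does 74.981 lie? 74 and 75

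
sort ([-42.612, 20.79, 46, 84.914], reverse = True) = [84.914, 46, 20.79, -42.612]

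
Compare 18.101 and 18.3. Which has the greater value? 18.3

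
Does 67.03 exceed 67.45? No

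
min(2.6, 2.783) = 2.6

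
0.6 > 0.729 False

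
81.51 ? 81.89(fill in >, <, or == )<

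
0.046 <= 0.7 True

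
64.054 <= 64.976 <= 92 True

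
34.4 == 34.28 False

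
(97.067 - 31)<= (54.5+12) True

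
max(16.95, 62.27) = 62.27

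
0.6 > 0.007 True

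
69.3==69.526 False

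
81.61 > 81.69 False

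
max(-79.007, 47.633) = 47.633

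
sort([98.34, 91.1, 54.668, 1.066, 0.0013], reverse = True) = [98.34, 91.1, 54.668, 1.066, 0.0013]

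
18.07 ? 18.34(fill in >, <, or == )<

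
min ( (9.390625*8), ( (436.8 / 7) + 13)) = 75.125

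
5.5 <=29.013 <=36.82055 True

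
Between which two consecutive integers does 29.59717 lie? 29 and 30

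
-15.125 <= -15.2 False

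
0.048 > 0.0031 True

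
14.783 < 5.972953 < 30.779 False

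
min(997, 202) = 202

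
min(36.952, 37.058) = 36.952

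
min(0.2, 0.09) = 0.09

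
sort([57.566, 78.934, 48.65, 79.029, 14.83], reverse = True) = [79.029, 78.934, 57.566, 48.65, 14.83]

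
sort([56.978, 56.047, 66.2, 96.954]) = [56.047, 56.978, 66.2, 96.954]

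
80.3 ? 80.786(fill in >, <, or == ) <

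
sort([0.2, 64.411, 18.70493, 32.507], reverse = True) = [64.411, 32.507, 18.70493, 0.2]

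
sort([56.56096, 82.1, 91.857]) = [56.56096, 82.1, 91.857]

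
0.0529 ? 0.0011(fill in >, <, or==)>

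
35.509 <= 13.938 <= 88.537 False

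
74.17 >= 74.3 False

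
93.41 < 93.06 False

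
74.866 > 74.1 True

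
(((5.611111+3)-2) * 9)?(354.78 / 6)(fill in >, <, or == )>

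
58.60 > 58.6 False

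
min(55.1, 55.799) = 55.1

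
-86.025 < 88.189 True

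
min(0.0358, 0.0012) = 0.0012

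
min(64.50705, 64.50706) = 64.50705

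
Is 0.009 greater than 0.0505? No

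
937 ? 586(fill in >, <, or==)>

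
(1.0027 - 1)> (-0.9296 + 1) False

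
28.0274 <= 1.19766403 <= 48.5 False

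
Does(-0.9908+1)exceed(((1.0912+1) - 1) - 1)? No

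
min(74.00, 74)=74.00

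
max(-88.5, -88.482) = -88.482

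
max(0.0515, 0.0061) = 0.0515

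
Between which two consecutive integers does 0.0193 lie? 0 and 1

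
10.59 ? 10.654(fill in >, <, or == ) <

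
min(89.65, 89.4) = 89.4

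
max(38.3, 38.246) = 38.3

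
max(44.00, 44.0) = 44.0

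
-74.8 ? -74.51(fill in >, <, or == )<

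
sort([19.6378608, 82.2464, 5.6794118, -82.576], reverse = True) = [82.2464, 19.6378608, 5.6794118, -82.576]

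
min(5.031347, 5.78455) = 5.031347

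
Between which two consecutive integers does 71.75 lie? 71 and 72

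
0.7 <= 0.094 False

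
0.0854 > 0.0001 True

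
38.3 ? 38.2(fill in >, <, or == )>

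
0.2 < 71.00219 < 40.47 False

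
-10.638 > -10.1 False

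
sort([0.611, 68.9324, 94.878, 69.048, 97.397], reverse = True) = [97.397, 94.878, 69.048, 68.9324, 0.611]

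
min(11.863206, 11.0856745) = 11.0856745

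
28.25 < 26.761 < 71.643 False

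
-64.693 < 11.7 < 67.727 True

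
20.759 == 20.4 False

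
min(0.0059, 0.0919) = 0.0059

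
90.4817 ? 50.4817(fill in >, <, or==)>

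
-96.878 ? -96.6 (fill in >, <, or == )<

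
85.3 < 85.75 True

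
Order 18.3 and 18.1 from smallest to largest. 18.1, 18.3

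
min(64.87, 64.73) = 64.73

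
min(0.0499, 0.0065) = 0.0065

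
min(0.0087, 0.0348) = 0.0087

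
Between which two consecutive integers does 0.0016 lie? 0 and 1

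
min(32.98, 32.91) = 32.91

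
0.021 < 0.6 True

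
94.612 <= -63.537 False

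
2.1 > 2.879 False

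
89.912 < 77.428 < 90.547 False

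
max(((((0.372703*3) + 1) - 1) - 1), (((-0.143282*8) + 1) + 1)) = 0.853744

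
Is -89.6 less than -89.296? Yes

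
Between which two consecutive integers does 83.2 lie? 83 and 84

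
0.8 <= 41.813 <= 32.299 False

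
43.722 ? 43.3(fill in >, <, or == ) >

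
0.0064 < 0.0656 True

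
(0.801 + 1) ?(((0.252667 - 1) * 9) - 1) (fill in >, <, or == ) >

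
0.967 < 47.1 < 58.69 True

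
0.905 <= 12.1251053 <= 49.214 True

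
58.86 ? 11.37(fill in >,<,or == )>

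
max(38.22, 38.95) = 38.95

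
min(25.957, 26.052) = 25.957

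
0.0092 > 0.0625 False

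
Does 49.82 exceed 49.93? No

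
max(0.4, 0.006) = 0.4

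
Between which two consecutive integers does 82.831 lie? 82 and 83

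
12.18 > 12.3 False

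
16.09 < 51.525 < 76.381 True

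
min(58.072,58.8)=58.072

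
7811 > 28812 False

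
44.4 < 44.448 True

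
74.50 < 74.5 False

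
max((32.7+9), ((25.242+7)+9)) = 41.7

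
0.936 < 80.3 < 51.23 False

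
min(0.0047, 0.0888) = 0.0047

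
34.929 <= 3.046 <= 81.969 False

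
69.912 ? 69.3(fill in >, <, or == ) >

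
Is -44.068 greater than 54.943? No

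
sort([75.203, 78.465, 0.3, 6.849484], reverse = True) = [78.465, 75.203, 6.849484, 0.3]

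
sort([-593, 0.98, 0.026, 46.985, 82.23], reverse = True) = [82.23, 46.985, 0.98, 0.026, -593]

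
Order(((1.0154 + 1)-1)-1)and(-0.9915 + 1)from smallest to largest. (-0.9915 + 1), (((1.0154 + 1)-1)-1)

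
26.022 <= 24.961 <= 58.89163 False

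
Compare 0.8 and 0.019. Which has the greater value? 0.8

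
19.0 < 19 False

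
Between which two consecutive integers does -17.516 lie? -18 and -17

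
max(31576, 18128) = 31576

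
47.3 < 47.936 True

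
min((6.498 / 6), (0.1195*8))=0.956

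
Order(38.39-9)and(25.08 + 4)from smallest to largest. (25.08 + 4), (38.39-9)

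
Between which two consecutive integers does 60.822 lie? 60 and 61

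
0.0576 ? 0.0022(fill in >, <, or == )>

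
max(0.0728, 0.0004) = 0.0728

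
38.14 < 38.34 True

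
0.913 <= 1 True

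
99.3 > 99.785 False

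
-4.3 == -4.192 False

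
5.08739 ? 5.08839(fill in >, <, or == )<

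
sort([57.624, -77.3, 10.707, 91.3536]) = [-77.3, 10.707, 57.624, 91.3536]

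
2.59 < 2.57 False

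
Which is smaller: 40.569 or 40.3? 40.3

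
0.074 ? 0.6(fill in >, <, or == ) <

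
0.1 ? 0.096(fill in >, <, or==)>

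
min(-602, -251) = -602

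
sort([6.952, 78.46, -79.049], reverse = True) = [78.46, 6.952, -79.049]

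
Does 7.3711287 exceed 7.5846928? No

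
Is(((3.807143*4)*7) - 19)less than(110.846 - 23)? Yes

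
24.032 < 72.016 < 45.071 False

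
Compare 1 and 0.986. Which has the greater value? 1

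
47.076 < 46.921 False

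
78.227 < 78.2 False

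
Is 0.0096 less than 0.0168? Yes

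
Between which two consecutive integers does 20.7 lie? 20 and 21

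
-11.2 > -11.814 True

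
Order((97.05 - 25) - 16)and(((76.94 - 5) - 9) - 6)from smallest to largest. ((97.05 - 25) - 16), (((76.94 - 5) - 9) - 6)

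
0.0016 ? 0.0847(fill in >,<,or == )<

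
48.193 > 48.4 False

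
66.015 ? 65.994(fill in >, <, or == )>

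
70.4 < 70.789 True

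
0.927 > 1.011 False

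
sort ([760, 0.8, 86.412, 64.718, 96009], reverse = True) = [96009, 760, 86.412, 64.718, 0.8]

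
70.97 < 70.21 False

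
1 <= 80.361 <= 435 True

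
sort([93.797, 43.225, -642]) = [-642, 43.225, 93.797]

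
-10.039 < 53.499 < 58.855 True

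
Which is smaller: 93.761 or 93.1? 93.1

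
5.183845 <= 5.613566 True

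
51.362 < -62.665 False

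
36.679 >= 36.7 False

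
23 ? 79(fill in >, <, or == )<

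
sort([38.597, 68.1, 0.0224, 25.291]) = [0.0224, 25.291, 38.597, 68.1]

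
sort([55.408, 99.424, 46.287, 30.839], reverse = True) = [99.424, 55.408, 46.287, 30.839]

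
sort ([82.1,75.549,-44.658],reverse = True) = [82.1,75.549,-44.658]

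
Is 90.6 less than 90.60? No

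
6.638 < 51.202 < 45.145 False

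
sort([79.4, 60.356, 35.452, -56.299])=[-56.299, 35.452, 60.356, 79.4]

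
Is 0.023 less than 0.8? Yes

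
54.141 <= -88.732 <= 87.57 False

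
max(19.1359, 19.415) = 19.415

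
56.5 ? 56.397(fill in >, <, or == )>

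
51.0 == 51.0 True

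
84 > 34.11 True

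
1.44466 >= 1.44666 False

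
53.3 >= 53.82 False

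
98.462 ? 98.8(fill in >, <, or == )<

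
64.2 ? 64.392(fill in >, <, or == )<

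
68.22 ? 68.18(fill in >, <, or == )>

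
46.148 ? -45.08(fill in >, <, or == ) >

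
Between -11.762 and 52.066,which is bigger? 52.066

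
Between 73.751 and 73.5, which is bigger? 73.751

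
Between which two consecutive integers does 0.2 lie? 0 and 1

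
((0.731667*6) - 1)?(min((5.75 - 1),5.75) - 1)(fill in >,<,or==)<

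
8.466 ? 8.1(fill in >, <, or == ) >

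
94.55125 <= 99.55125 True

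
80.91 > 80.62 True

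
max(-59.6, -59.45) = -59.45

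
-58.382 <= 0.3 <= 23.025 True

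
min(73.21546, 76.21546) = 73.21546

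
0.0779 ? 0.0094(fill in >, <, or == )>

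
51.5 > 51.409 True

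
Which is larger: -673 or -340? -340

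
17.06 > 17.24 False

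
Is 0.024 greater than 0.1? No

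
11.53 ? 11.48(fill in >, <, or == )>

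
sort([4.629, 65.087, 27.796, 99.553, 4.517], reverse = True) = [99.553, 65.087, 27.796, 4.629, 4.517]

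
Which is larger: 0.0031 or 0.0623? 0.0623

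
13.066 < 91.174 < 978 True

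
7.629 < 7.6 False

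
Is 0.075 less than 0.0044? No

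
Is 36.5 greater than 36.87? No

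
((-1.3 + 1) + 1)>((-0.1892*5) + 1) True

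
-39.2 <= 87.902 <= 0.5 False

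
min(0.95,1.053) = 0.95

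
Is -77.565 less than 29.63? Yes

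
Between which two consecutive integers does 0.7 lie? 0 and 1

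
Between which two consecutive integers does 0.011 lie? 0 and 1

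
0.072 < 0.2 True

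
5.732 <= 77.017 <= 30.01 False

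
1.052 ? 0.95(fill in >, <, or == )>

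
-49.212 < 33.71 True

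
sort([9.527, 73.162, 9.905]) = [9.527, 9.905, 73.162]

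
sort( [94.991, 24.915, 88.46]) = [24.915, 88.46, 94.991]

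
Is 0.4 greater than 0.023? Yes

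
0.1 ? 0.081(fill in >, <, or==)>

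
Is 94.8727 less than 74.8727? No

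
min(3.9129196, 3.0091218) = 3.0091218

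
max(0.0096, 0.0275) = 0.0275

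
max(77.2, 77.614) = 77.614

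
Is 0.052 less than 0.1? Yes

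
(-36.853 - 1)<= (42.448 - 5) True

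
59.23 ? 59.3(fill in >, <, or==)<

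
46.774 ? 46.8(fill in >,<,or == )<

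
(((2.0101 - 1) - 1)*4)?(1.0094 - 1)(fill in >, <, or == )>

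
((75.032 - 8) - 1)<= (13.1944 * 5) False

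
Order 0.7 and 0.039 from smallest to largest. 0.039, 0.7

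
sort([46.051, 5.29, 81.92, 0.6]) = [0.6, 5.29, 46.051, 81.92]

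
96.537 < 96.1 False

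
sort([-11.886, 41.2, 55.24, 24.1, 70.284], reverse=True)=[70.284, 55.24, 41.2, 24.1, -11.886]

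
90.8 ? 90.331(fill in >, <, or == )>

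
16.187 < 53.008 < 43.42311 False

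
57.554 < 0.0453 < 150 False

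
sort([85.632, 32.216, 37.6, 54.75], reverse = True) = [85.632, 54.75, 37.6, 32.216]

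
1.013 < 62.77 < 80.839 True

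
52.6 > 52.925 False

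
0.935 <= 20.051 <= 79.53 True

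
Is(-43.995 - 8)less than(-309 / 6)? Yes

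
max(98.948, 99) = 99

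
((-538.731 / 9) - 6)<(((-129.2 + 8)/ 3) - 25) True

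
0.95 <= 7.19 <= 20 True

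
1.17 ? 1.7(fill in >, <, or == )<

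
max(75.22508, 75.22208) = 75.22508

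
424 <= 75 False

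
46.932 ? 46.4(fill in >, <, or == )>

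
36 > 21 True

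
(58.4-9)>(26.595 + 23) False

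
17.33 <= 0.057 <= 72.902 False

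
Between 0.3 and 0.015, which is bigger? 0.3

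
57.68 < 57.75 True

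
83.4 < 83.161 False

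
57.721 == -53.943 False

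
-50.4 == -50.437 False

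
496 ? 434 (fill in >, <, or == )>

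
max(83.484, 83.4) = 83.484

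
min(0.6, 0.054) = 0.054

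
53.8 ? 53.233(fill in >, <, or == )>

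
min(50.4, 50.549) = 50.4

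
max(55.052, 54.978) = 55.052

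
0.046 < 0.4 True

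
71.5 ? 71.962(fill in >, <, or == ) <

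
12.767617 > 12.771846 False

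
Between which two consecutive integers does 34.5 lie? 34 and 35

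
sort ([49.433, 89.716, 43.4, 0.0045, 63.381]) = [0.0045, 43.4, 49.433, 63.381, 89.716]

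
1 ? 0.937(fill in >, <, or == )>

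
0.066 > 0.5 False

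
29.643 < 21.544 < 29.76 False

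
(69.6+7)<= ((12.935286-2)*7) False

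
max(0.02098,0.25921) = 0.25921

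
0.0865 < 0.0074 False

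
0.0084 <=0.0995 True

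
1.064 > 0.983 True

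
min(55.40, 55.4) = 55.40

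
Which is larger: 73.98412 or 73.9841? 73.98412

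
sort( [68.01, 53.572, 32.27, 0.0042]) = [0.0042, 32.27, 53.572, 68.01]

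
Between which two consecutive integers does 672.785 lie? 672 and 673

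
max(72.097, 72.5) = 72.5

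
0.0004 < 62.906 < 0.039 False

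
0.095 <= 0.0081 False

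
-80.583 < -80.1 True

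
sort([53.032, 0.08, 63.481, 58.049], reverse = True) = [63.481, 58.049, 53.032, 0.08]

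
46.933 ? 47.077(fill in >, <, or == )<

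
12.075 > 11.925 True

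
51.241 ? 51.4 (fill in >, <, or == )<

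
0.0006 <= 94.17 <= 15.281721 False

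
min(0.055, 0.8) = 0.055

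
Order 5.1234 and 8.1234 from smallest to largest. 5.1234, 8.1234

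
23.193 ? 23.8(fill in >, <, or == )<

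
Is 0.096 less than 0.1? Yes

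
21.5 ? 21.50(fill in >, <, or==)==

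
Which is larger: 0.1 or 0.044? 0.1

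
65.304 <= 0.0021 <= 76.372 False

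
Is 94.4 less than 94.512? Yes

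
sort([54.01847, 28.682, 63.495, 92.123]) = [28.682, 54.01847, 63.495, 92.123]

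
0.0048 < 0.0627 True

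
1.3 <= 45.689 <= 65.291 True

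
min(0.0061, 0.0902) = 0.0061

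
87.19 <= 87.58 True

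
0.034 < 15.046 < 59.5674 True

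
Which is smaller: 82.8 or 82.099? 82.099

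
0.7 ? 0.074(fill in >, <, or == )>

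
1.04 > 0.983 True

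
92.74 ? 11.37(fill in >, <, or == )>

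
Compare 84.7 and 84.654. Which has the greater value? 84.7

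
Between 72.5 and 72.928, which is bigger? 72.928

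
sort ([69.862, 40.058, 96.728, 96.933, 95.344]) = [40.058, 69.862, 95.344, 96.728, 96.933]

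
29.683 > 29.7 False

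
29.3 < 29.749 True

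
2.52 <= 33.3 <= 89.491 True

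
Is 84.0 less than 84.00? No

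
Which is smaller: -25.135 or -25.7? -25.7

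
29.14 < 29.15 True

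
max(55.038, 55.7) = 55.7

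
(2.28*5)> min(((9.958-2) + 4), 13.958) False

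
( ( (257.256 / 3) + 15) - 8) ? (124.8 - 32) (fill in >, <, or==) <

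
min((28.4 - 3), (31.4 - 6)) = 25.4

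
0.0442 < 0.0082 False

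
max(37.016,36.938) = 37.016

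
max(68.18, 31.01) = 68.18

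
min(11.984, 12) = 11.984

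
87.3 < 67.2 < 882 False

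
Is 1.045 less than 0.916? No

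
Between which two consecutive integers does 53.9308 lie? 53 and 54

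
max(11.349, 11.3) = 11.349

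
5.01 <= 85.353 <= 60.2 False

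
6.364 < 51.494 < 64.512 True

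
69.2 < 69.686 True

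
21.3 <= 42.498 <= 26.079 False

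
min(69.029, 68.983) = 68.983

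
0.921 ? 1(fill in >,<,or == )<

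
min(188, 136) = 136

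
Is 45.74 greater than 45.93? No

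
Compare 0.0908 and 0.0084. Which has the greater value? 0.0908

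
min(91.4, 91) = 91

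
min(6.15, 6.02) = 6.02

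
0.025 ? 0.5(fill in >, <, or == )<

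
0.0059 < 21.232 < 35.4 True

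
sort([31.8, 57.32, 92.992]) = [31.8, 57.32, 92.992]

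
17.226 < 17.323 True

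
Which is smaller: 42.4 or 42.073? 42.073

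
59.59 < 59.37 False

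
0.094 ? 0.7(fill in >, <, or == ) <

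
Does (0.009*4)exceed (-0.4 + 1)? No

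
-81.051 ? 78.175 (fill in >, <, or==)<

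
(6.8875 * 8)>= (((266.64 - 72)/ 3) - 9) False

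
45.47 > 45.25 True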